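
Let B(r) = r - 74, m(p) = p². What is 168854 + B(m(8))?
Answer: 168844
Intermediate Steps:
B(r) = -74 + r
168854 + B(m(8)) = 168854 + (-74 + 8²) = 168854 + (-74 + 64) = 168854 - 10 = 168844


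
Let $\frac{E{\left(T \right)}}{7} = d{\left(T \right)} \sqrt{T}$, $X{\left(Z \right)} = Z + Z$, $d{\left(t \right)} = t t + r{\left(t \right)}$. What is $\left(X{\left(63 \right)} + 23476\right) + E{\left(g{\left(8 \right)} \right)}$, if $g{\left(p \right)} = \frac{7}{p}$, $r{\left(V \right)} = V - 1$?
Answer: $23602 + \frac{287 \sqrt{14}}{256} \approx 23606.0$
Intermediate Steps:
$r{\left(V \right)} = -1 + V$
$d{\left(t \right)} = -1 + t + t^{2}$ ($d{\left(t \right)} = t t + \left(-1 + t\right) = t^{2} + \left(-1 + t\right) = -1 + t + t^{2}$)
$X{\left(Z \right)} = 2 Z$
$E{\left(T \right)} = 7 \sqrt{T} \left(-1 + T + T^{2}\right)$ ($E{\left(T \right)} = 7 \left(-1 + T + T^{2}\right) \sqrt{T} = 7 \sqrt{T} \left(-1 + T + T^{2}\right)$)
$\left(X{\left(63 \right)} + 23476\right) + E{\left(g{\left(8 \right)} \right)} = \left(2 \cdot 63 + 23476\right) + 7 \sqrt{\frac{7}{8}} \left(-1 + \frac{7}{8} + \left(\frac{7}{8}\right)^{2}\right) = \left(126 + 23476\right) + 7 \sqrt{7 \cdot \frac{1}{8}} \left(-1 + 7 \cdot \frac{1}{8} + \left(7 \cdot \frac{1}{8}\right)^{2}\right) = 23602 + 7 \sqrt{\frac{7}{8}} \left(-1 + \frac{7}{8} + \left(\frac{7}{8}\right)^{2}\right) = 23602 + 7 \frac{\sqrt{14}}{4} \left(-1 + \frac{7}{8} + \frac{49}{64}\right) = 23602 + 7 \frac{\sqrt{14}}{4} \cdot \frac{41}{64} = 23602 + \frac{287 \sqrt{14}}{256}$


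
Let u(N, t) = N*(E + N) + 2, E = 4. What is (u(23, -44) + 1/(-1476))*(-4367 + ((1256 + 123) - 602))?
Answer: -1650586865/738 ≈ -2.2366e+6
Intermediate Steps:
u(N, t) = 2 + N*(4 + N) (u(N, t) = N*(4 + N) + 2 = 2 + N*(4 + N))
(u(23, -44) + 1/(-1476))*(-4367 + ((1256 + 123) - 602)) = ((2 + 23² + 4*23) + 1/(-1476))*(-4367 + ((1256 + 123) - 602)) = ((2 + 529 + 92) - 1/1476)*(-4367 + (1379 - 602)) = (623 - 1/1476)*(-4367 + 777) = (919547/1476)*(-3590) = -1650586865/738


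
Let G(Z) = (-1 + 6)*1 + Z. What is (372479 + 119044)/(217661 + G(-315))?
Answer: 491523/217351 ≈ 2.2614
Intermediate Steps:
G(Z) = 5 + Z (G(Z) = 5*1 + Z = 5 + Z)
(372479 + 119044)/(217661 + G(-315)) = (372479 + 119044)/(217661 + (5 - 315)) = 491523/(217661 - 310) = 491523/217351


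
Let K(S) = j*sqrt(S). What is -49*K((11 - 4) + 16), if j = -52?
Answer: 2548*sqrt(23) ≈ 12220.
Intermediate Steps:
K(S) = -52*sqrt(S)
-49*K((11 - 4) + 16) = -(-2548)*sqrt((11 - 4) + 16) = -(-2548)*sqrt(7 + 16) = -(-2548)*sqrt(23) = 2548*sqrt(23)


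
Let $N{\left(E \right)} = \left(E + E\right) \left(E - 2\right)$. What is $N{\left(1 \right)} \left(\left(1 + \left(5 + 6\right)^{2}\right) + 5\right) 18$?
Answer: $-4572$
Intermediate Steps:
$N{\left(E \right)} = 2 E \left(-2 + E\right)$
$N{\left(1 \right)} \left(\left(1 + \left(5 + 6\right)^{2}\right) + 5\right) 18 = 2 \cdot 1 \left(-2 + 1\right) \left(\left(1 + \left(5 + 6\right)^{2}\right) + 5\right) 18 = 2 \cdot 1 \left(-1\right) \left(\left(1 + 11^{2}\right) + 5\right) 18 = - 2 \left(\left(1 + 121\right) + 5\right) 18 = - 2 \left(122 + 5\right) 18 = \left(-2\right) 127 \cdot 18 = \left(-254\right) 18 = -4572$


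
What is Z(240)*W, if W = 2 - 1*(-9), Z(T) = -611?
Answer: -6721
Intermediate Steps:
W = 11 (W = 2 + 9 = 11)
Z(240)*W = -611*11 = -6721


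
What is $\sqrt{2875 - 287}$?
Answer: $2 \sqrt{647} \approx 50.872$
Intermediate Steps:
$\sqrt{2875 - 287} = \sqrt{2588} = 2 \sqrt{647}$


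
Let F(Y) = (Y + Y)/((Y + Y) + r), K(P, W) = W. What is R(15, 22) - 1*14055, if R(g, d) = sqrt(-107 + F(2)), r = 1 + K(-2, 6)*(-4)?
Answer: -14055 + I*sqrt(38703)/19 ≈ -14055.0 + 10.354*I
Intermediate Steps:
r = -23 (r = 1 + 6*(-4) = 1 - 24 = -23)
F(Y) = 2*Y/(-23 + 2*Y) (F(Y) = (Y + Y)/((Y + Y) - 23) = (2*Y)/(2*Y - 23) = (2*Y)/(-23 + 2*Y) = 2*Y/(-23 + 2*Y))
R(g, d) = I*sqrt(38703)/19 (R(g, d) = sqrt(-107 + 2*2/(-23 + 2*2)) = sqrt(-107 + 2*2/(-23 + 4)) = sqrt(-107 + 2*2/(-19)) = sqrt(-107 + 2*2*(-1/19)) = sqrt(-107 - 4/19) = sqrt(-2037/19) = I*sqrt(38703)/19)
R(15, 22) - 1*14055 = I*sqrt(38703)/19 - 1*14055 = I*sqrt(38703)/19 - 14055 = -14055 + I*sqrt(38703)/19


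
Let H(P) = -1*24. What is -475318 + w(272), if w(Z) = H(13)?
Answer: -475342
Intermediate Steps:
H(P) = -24
w(Z) = -24
-475318 + w(272) = -475318 - 24 = -475342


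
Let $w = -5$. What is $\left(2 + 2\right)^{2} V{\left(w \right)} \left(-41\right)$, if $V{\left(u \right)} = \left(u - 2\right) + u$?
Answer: $7872$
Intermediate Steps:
$V{\left(u \right)} = -2 + 2 u$ ($V{\left(u \right)} = \left(-2 + u\right) + u = -2 + 2 u$)
$\left(2 + 2\right)^{2} V{\left(w \right)} \left(-41\right) = \left(2 + 2\right)^{2} \left(-2 + 2 \left(-5\right)\right) \left(-41\right) = 4^{2} \left(-2 - 10\right) \left(-41\right) = 16 \left(-12\right) \left(-41\right) = \left(-192\right) \left(-41\right) = 7872$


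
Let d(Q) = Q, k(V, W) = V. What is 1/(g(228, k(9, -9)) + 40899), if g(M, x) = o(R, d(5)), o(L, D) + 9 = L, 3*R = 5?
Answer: 3/122675 ≈ 2.4455e-5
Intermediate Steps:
R = 5/3 (R = (⅓)*5 = 5/3 ≈ 1.6667)
o(L, D) = -9 + L
g(M, x) = -22/3 (g(M, x) = -9 + 5/3 = -22/3)
1/(g(228, k(9, -9)) + 40899) = 1/(-22/3 + 40899) = 1/(122675/3) = 3/122675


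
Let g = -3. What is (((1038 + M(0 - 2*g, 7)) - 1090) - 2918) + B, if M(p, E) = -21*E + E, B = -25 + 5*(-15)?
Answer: -3210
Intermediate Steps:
B = -100 (B = -25 - 75 = -100)
M(p, E) = -20*E
(((1038 + M(0 - 2*g, 7)) - 1090) - 2918) + B = (((1038 - 20*7) - 1090) - 2918) - 100 = (((1038 - 140) - 1090) - 2918) - 100 = ((898 - 1090) - 2918) - 100 = (-192 - 2918) - 100 = -3110 - 100 = -3210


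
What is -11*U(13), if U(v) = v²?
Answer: -1859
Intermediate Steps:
-11*U(13) = -11*13² = -11*169 = -1859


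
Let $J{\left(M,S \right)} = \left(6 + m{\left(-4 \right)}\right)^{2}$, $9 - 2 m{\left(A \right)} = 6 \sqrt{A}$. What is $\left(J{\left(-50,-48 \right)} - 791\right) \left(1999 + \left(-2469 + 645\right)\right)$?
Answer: $- \frac{501725}{4} - 22050 i \approx -1.2543 \cdot 10^{5} - 22050.0 i$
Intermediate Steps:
$m{\left(A \right)} = \frac{9}{2} - 3 \sqrt{A}$ ($m{\left(A \right)} = \frac{9}{2} - \frac{6 \sqrt{A}}{2} = \frac{9}{2} - 3 \sqrt{A}$)
$J{\left(M,S \right)} = \left(\frac{21}{2} - 6 i\right)^{2}$ ($J{\left(M,S \right)} = \left(6 + \left(\frac{9}{2} - 3 \sqrt{-4}\right)\right)^{2} = \left(6 + \left(\frac{9}{2} - 3 \cdot 2 i\right)\right)^{2} = \left(6 + \left(\frac{9}{2} - 6 i\right)\right)^{2} = \left(\frac{21}{2} - 6 i\right)^{2}$)
$\left(J{\left(-50,-48 \right)} - 791\right) \left(1999 + \left(-2469 + 645\right)\right) = \left(\left(\frac{297}{4} - 126 i\right) - 791\right) \left(1999 + \left(-2469 + 645\right)\right) = \left(- \frac{2867}{4} - 126 i\right) \left(1999 - 1824\right) = \left(- \frac{2867}{4} - 126 i\right) 175 = - \frac{501725}{4} - 22050 i$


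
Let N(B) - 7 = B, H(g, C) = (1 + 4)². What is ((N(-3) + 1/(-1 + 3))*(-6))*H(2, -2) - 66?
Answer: -741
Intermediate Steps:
H(g, C) = 25 (H(g, C) = 5² = 25)
N(B) = 7 + B
((N(-3) + 1/(-1 + 3))*(-6))*H(2, -2) - 66 = (((7 - 3) + 1/(-1 + 3))*(-6))*25 - 66 = ((4 + 1/2)*(-6))*25 - 66 = ((4 + ½)*(-6))*25 - 66 = ((9/2)*(-6))*25 - 66 = -27*25 - 66 = -675 - 66 = -741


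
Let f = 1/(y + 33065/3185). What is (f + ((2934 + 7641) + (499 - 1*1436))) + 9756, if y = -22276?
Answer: 275068960769/14183199 ≈ 19394.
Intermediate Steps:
f = -637/14183199 (f = 1/(-22276 + 33065/3185) = 1/(-22276 + 33065*(1/3185)) = 1/(-22276 + 6613/637) = 1/(-14183199/637) = -637/14183199 ≈ -4.4912e-5)
(f + ((2934 + 7641) + (499 - 1*1436))) + 9756 = (-637/14183199 + ((2934 + 7641) + (499 - 1*1436))) + 9756 = (-637/14183199 + (10575 + (499 - 1436))) + 9756 = (-637/14183199 + (10575 - 937)) + 9756 = (-637/14183199 + 9638) + 9756 = 136697671325/14183199 + 9756 = 275068960769/14183199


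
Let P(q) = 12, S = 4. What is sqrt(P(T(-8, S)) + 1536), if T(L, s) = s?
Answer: 6*sqrt(43) ≈ 39.345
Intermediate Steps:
sqrt(P(T(-8, S)) + 1536) = sqrt(12 + 1536) = sqrt(1548) = 6*sqrt(43)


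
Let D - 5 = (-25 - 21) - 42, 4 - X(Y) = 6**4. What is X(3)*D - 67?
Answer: 107169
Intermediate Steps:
X(Y) = -1292 (X(Y) = 4 - 1*6**4 = 4 - 1*1296 = 4 - 1296 = -1292)
D = -83 (D = 5 + ((-25 - 21) - 42) = 5 + (-46 - 42) = 5 - 88 = -83)
X(3)*D - 67 = -1292*(-83) - 67 = 107236 - 67 = 107169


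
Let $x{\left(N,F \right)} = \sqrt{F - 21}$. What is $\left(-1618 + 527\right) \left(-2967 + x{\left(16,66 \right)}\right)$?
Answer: $3236997 - 3273 \sqrt{5} \approx 3.2297 \cdot 10^{6}$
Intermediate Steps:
$x{\left(N,F \right)} = \sqrt{-21 + F}$
$\left(-1618 + 527\right) \left(-2967 + x{\left(16,66 \right)}\right) = \left(-1618 + 527\right) \left(-2967 + \sqrt{-21 + 66}\right) = - 1091 \left(-2967 + \sqrt{45}\right) = - 1091 \left(-2967 + 3 \sqrt{5}\right) = 3236997 - 3273 \sqrt{5}$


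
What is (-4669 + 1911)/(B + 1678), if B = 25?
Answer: -2758/1703 ≈ -1.6195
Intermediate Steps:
(-4669 + 1911)/(B + 1678) = (-4669 + 1911)/(25 + 1678) = -2758/1703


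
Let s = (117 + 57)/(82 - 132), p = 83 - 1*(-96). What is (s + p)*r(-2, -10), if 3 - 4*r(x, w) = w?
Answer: 14261/25 ≈ 570.44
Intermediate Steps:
r(x, w) = ¾ - w/4
p = 179 (p = 83 + 96 = 179)
s = -87/25 (s = 174/(-50) = 174*(-1/50) = -87/25 ≈ -3.4800)
(s + p)*r(-2, -10) = (-87/25 + 179)*(¾ - ¼*(-10)) = 4388*(¾ + 5/2)/25 = (4388/25)*(13/4) = 14261/25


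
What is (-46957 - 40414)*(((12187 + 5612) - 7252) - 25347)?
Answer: 1293090800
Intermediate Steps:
(-46957 - 40414)*(((12187 + 5612) - 7252) - 25347) = -87371*((17799 - 7252) - 25347) = -87371*(10547 - 25347) = -87371*(-14800) = 1293090800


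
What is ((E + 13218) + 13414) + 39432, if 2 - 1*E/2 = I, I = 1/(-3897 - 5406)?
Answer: 614630606/9303 ≈ 66068.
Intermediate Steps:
I = -1/9303 (I = 1/(-9303) = -1/9303 ≈ -0.00010749)
E = 37214/9303 (E = 4 - 2*(-1/9303) = 4 + 2/9303 = 37214/9303 ≈ 4.0002)
((E + 13218) + 13414) + 39432 = ((37214/9303 + 13218) + 13414) + 39432 = (123004268/9303 + 13414) + 39432 = 247794710/9303 + 39432 = 614630606/9303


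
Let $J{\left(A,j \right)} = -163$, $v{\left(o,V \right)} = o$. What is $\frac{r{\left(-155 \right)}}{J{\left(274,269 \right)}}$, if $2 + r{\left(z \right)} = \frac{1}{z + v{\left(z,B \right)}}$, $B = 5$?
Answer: $\frac{621}{50530} \approx 0.01229$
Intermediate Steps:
$r{\left(z \right)} = -2 + \frac{1}{2 z}$ ($r{\left(z \right)} = -2 + \frac{1}{z + z} = -2 + \frac{1}{2 z}$)
$\frac{r{\left(-155 \right)}}{J{\left(274,269 \right)}} = \frac{-2 + \frac{1}{2 \left(-155\right)}}{-163} = \left(-2 + \frac{1}{2} \left(- \frac{1}{155}\right)\right) \left(- \frac{1}{163}\right) = \left(-2 - \frac{1}{310}\right) \left(- \frac{1}{163}\right) = \left(- \frac{621}{310}\right) \left(- \frac{1}{163}\right) = \frac{621}{50530}$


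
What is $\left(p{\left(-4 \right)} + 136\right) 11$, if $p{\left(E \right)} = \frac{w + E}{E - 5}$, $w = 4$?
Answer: $1496$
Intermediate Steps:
$p{\left(E \right)} = \frac{4 + E}{-5 + E}$ ($p{\left(E \right)} = \frac{4 + E}{E - 5} = \frac{4 + E}{-5 + E}$)
$\left(p{\left(-4 \right)} + 136\right) 11 = \left(\frac{4 - 4}{-5 - 4} + 136\right) 11 = \left(\frac{1}{-9} \cdot 0 + 136\right) 11 = \left(\left(- \frac{1}{9}\right) 0 + 136\right) 11 = \left(0 + 136\right) 11 = 136 \cdot 11 = 1496$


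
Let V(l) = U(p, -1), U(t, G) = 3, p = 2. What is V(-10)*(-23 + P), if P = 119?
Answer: 288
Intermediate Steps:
V(l) = 3
V(-10)*(-23 + P) = 3*(-23 + 119) = 3*96 = 288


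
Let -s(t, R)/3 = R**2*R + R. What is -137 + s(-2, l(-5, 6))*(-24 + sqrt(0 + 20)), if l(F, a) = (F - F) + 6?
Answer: 15847 - 1332*sqrt(5) ≈ 12869.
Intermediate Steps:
l(F, a) = 6 (l(F, a) = 0 + 6 = 6)
s(t, R) = -3*R - 3*R**3 (s(t, R) = -3*(R**2*R + R) = -3*(R**3 + R) = -3*(R + R**3) = -3*R - 3*R**3)
-137 + s(-2, l(-5, 6))*(-24 + sqrt(0 + 20)) = -137 + (-3*6*(1 + 6**2))*(-24 + sqrt(0 + 20)) = -137 + (-3*6*(1 + 36))*(-24 + sqrt(20)) = -137 + (-3*6*37)*(-24 + 2*sqrt(5)) = -137 - 666*(-24 + 2*sqrt(5)) = -137 + (15984 - 1332*sqrt(5)) = 15847 - 1332*sqrt(5)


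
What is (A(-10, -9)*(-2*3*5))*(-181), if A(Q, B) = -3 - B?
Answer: 32580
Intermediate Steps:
(A(-10, -9)*(-2*3*5))*(-181) = ((-3 - 1*(-9))*(-2*3*5))*(-181) = ((-3 + 9)*(-6*5))*(-181) = (6*(-30))*(-181) = -180*(-181) = 32580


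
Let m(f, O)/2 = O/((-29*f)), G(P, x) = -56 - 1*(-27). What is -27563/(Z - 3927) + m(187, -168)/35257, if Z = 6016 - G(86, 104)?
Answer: -5270009359645/404958869898 ≈ -13.014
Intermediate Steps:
G(P, x) = -29 (G(P, x) = -56 + 27 = -29)
m(f, O) = -2*O/(29*f) (m(f, O) = 2*(O/((-29*f))) = 2*(O*(-1/(29*f))) = 2*(-O/(29*f)) = -2*O/(29*f))
Z = 6045 (Z = 6016 - 1*(-29) = 6016 + 29 = 6045)
-27563/(Z - 3927) + m(187, -168)/35257 = -27563/(6045 - 3927) - 2/29*(-168)/187/35257 = -27563/2118 - 2/29*(-168)*1/187*(1/35257) = -27563*1/2118 + (336/5423)*(1/35257) = -27563/2118 + 336/191198711 = -5270009359645/404958869898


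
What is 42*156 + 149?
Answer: 6701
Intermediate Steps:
42*156 + 149 = 6552 + 149 = 6701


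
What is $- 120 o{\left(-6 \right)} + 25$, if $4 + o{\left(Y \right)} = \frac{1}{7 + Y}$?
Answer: $385$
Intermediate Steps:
$o{\left(Y \right)} = -4 + \frac{1}{7 + Y}$
$- 120 o{\left(-6 \right)} + 25 = - 120 \frac{-27 - -24}{7 - 6} + 25 = - 120 \frac{-27 + 24}{1} + 25 = - 120 \cdot 1 \left(-3\right) + 25 = \left(-120\right) \left(-3\right) + 25 = 360 + 25 = 385$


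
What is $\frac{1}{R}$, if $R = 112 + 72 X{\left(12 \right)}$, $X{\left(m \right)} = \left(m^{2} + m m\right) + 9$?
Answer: $\frac{1}{21496} \approx 4.652 \cdot 10^{-5}$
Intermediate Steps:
$X{\left(m \right)} = 9 + 2 m^{2}$ ($X{\left(m \right)} = \left(m^{2} + m^{2}\right) + 9 = 2 m^{2} + 9 = 9 + 2 m^{2}$)
$R = 21496$ ($R = 112 + 72 \left(9 + 2 \cdot 12^{2}\right) = 112 + 72 \left(9 + 2 \cdot 144\right) = 112 + 72 \left(9 + 288\right) = 112 + 72 \cdot 297 = 112 + 21384 = 21496$)
$\frac{1}{R} = \frac{1}{21496}$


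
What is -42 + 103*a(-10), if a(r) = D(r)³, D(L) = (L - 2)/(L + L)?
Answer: -2469/125 ≈ -19.752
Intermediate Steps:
D(L) = (-2 + L)/(2*L) (D(L) = (-2 + L)/((2*L)) = (-2 + L)*(1/(2*L)) = (-2 + L)/(2*L))
a(r) = (-2 + r)³/(8*r³) (a(r) = ((-2 + r)/(2*r))³ = (-2 + r)³/(8*r³))
-42 + 103*a(-10) = -42 + 103*((⅛)*(-2 - 10)³/(-10)³) = -42 + 103*((⅛)*(-1/1000)*(-12)³) = -42 + 103*((⅛)*(-1/1000)*(-1728)) = -42 + 103*(27/125) = -42 + 2781/125 = -2469/125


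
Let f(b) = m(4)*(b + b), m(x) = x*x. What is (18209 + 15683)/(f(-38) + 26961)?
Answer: 33892/25745 ≈ 1.3165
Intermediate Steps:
m(x) = x²
f(b) = 32*b (f(b) = 4²*(b + b) = 16*(2*b) = 32*b)
(18209 + 15683)/(f(-38) + 26961) = (18209 + 15683)/(32*(-38) + 26961) = 33892/(-1216 + 26961) = 33892/25745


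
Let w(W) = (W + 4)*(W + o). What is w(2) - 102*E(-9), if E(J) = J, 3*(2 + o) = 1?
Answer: 920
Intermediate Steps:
o = -5/3 (o = -2 + (⅓)*1 = -2 + ⅓ = -5/3 ≈ -1.6667)
w(W) = (4 + W)*(-5/3 + W) (w(W) = (W + 4)*(W - 5/3) = (4 + W)*(-5/3 + W))
w(2) - 102*E(-9) = (-20/3 + 2² + (7/3)*2) - 102*(-9) = (-20/3 + 4 + 14/3) + 918 = 2 + 918 = 920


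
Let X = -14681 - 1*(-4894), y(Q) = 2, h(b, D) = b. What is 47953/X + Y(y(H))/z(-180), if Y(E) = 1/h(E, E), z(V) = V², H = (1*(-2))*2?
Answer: -3107344613/634197600 ≈ -4.8997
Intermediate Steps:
H = -4 (H = -2*2 = -4)
X = -9787 (X = -14681 + 4894 = -9787)
Y(E) = 1/E
47953/X + Y(y(H))/z(-180) = 47953/(-9787) + 1/(2*((-180)²)) = 47953*(-1/9787) + (½)/32400 = -47953/9787 + (½)*(1/32400) = -47953/9787 + 1/64800 = -3107344613/634197600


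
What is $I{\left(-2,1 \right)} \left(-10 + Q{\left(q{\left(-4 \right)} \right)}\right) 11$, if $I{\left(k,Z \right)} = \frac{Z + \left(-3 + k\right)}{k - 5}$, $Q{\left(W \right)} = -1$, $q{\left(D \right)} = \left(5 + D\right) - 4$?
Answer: $- \frac{484}{7} \approx -69.143$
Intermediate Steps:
$q{\left(D \right)} = 1 + D$
$I{\left(k,Z \right)} = \frac{-3 + Z + k}{-5 + k}$
$I{\left(-2,1 \right)} \left(-10 + Q{\left(q{\left(-4 \right)} \right)}\right) 11 = \frac{-3 + 1 - 2}{-5 - 2} \left(-10 - 1\right) 11 = \frac{1}{-7} \left(-4\right) \left(-11\right) 11 = \left(- \frac{1}{7}\right) \left(-4\right) \left(-11\right) 11 = \frac{4}{7} \left(-11\right) 11 = \left(- \frac{44}{7}\right) 11 = - \frac{484}{7}$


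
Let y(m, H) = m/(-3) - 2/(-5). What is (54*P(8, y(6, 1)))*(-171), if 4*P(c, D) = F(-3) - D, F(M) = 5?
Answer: -152361/10 ≈ -15236.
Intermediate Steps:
y(m, H) = ⅖ - m/3 (y(m, H) = m*(-⅓) - 2*(-⅕) = -m/3 + ⅖ = ⅖ - m/3)
P(c, D) = 5/4 - D/4 (P(c, D) = (5 - D)/4 = 5/4 - D/4)
(54*P(8, y(6, 1)))*(-171) = (54*(5/4 - (⅖ - ⅓*6)/4))*(-171) = (54*(5/4 - (⅖ - 2)/4))*(-171) = (54*(5/4 - ¼*(-8/5)))*(-171) = (54*(5/4 + ⅖))*(-171) = (54*(33/20))*(-171) = (891/10)*(-171) = -152361/10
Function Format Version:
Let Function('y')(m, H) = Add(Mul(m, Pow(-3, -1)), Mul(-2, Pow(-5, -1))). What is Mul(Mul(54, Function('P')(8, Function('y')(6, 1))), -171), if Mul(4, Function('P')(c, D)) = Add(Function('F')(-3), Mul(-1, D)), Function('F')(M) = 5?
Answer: Rational(-152361, 10) ≈ -15236.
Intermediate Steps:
Function('y')(m, H) = Add(Rational(2, 5), Mul(Rational(-1, 3), m)) (Function('y')(m, H) = Add(Mul(m, Rational(-1, 3)), Mul(-2, Rational(-1, 5))) = Add(Mul(Rational(-1, 3), m), Rational(2, 5)) = Add(Rational(2, 5), Mul(Rational(-1, 3), m)))
Function('P')(c, D) = Add(Rational(5, 4), Mul(Rational(-1, 4), D)) (Function('P')(c, D) = Mul(Rational(1, 4), Add(5, Mul(-1, D))) = Add(Rational(5, 4), Mul(Rational(-1, 4), D)))
Mul(Mul(54, Function('P')(8, Function('y')(6, 1))), -171) = Mul(Mul(54, Add(Rational(5, 4), Mul(Rational(-1, 4), Add(Rational(2, 5), Mul(Rational(-1, 3), 6))))), -171) = Mul(Mul(54, Add(Rational(5, 4), Mul(Rational(-1, 4), Add(Rational(2, 5), -2)))), -171) = Mul(Mul(54, Add(Rational(5, 4), Mul(Rational(-1, 4), Rational(-8, 5)))), -171) = Mul(Mul(54, Add(Rational(5, 4), Rational(2, 5))), -171) = Mul(Mul(54, Rational(33, 20)), -171) = Mul(Rational(891, 10), -171) = Rational(-152361, 10)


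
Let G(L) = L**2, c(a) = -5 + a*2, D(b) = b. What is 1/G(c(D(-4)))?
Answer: 1/169 ≈ 0.0059172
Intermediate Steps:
c(a) = -5 + 2*a
1/G(c(D(-4))) = 1/((-5 + 2*(-4))**2) = 1/((-5 - 8)**2) = 1/((-13)**2) = 1/169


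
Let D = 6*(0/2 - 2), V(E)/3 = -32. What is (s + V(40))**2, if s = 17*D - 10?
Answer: 96100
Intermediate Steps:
V(E) = -96 (V(E) = 3*(-32) = -96)
D = -12 (D = 6*(0*(1/2) - 2) = 6*(0 - 2) = 6*(-2) = -12)
s = -214 (s = 17*(-12) - 10 = -204 - 10 = -214)
(s + V(40))**2 = (-214 - 96)**2 = (-310)**2 = 96100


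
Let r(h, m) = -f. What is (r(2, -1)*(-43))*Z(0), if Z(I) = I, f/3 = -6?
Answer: 0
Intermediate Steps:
f = -18 (f = 3*(-6) = -18)
r(h, m) = 18 (r(h, m) = -1*(-18) = 18)
(r(2, -1)*(-43))*Z(0) = (18*(-43))*0 = -774*0 = 0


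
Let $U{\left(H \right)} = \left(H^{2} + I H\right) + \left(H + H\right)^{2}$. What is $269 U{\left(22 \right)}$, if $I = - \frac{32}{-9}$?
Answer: $\frac{6048196}{9} \approx 6.7202 \cdot 10^{5}$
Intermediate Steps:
$I = \frac{32}{9}$ ($I = \left(-32\right) \left(- \frac{1}{9}\right) = \frac{32}{9} \approx 3.5556$)
$U{\left(H \right)} = 5 H^{2} + \frac{32 H}{9}$ ($U{\left(H \right)} = \left(H^{2} + \frac{32 H}{9}\right) + \left(H + H\right)^{2} = \left(H^{2} + \frac{32 H}{9}\right) + \left(2 H\right)^{2} = \left(H^{2} + \frac{32 H}{9}\right) + 4 H^{2} = 5 H^{2} + \frac{32 H}{9}$)
$269 U{\left(22 \right)} = 269 \cdot \frac{1}{9} \cdot 22 \left(32 + 45 \cdot 22\right) = 269 \cdot \frac{1}{9} \cdot 22 \left(32 + 990\right) = 269 \cdot \frac{1}{9} \cdot 22 \cdot 1022 = 269 \cdot \frac{22484}{9} = \frac{6048196}{9}$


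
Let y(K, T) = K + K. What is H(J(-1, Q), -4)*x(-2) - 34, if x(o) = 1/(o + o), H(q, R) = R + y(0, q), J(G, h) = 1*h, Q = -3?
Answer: -33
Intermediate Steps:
y(K, T) = 2*K
J(G, h) = h
H(q, R) = R (H(q, R) = R + 2*0 = R + 0 = R)
x(o) = 1/(2*o)
H(J(-1, Q), -4)*x(-2) - 34 = -2/(-2) - 34 = -2*(-1)/2 - 34 = -4*(-¼) - 34 = 1 - 34 = -33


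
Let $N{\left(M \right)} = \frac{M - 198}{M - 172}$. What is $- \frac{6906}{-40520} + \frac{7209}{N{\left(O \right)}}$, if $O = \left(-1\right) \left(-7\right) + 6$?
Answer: $\frac{4644655773}{749620} \approx 6196.0$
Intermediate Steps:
$O = 13$ ($O = 7 + 6 = 13$)
$N{\left(M \right)} = \frac{-198 + M}{-172 + M}$
$- \frac{6906}{-40520} + \frac{7209}{N{\left(O \right)}} = - \frac{6906}{-40520} + \frac{7209}{\frac{1}{-172 + 13} \left(-198 + 13\right)} = \left(-6906\right) \left(- \frac{1}{40520}\right) + \frac{7209}{\frac{1}{-159} \left(-185\right)} = \frac{3453}{20260} + \frac{7209}{\left(- \frac{1}{159}\right) \left(-185\right)} = \frac{3453}{20260} + \frac{7209}{\frac{185}{159}} = \frac{3453}{20260} + 7209 \cdot \frac{159}{185} = \frac{3453}{20260} + \frac{1146231}{185} = \frac{4644655773}{749620}$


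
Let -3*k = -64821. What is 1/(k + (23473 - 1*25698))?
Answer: 1/19382 ≈ 5.1594e-5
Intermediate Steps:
k = 21607 (k = -1/3*(-64821) = 21607)
1/(k + (23473 - 1*25698)) = 1/(21607 + (23473 - 1*25698)) = 1/(21607 + (23473 - 25698)) = 1/(21607 - 2225) = 1/19382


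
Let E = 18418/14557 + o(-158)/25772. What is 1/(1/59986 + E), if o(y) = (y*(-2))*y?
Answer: -5626131989486/3781021743049 ≈ -1.4880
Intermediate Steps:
o(y) = -2*y**2 (o(y) = (-2*y)*y = -2*y**2)
E = -63033300/93790751 (E = 18418/14557 - 2*(-158)**2/25772 = 18418*(1/14557) - 2*24964*(1/25772) = 18418/14557 - 49928*1/25772 = 18418/14557 - 12482/6443 = -63033300/93790751 ≈ -0.67206)
1/(1/59986 + E) = 1/(1/59986 - 63033300/93790751) = 1/(-3781021743049/5626131989486) = -5626131989486/3781021743049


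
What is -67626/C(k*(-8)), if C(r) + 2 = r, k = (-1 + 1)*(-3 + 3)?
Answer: 33813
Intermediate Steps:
k = 0 (k = 0*0 = 0)
C(r) = -2 + r
-67626/C(k*(-8)) = -67626/(-2 + 0*(-8)) = -67626/(-2 + 0) = -67626/(-2) = -67626*(-½) = 33813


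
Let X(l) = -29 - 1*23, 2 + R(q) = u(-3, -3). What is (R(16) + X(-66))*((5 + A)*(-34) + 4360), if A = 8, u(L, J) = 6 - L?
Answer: -176310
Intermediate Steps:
R(q) = 7 (R(q) = -2 + (6 - 1*(-3)) = -2 + (6 + 3) = -2 + 9 = 7)
X(l) = -52 (X(l) = -29 - 23 = -52)
(R(16) + X(-66))*((5 + A)*(-34) + 4360) = (7 - 52)*((5 + 8)*(-34) + 4360) = -45*(13*(-34) + 4360) = -45*(-442 + 4360) = -45*3918 = -176310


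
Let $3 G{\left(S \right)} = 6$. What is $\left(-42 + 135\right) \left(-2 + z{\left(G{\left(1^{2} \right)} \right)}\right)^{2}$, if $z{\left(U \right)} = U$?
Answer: $0$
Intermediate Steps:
$G{\left(S \right)} = 2$ ($G{\left(S \right)} = \frac{1}{3} \cdot 6 = 2$)
$\left(-42 + 135\right) \left(-2 + z{\left(G{\left(1^{2} \right)} \right)}\right)^{2} = \left(-42 + 135\right) \left(-2 + 2\right)^{2} = 93 \cdot 0^{2} = 93 \cdot 0 = 0$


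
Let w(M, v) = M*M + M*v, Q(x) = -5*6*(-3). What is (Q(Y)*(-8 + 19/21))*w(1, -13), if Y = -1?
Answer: 53640/7 ≈ 7662.9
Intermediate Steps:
Q(x) = 90 (Q(x) = -30*(-3) = 90)
w(M, v) = M² + M*v
(Q(Y)*(-8 + 19/21))*w(1, -13) = (90*(-8 + 19/21))*(1*(1 - 13)) = (90*(-8 + 19*(1/21)))*(1*(-12)) = (90*(-8 + 19/21))*(-12) = (90*(-149/21))*(-12) = -4470/7*(-12) = 53640/7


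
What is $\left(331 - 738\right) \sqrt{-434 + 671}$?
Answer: $- 407 \sqrt{237} \approx -6265.7$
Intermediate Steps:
$\left(331 - 738\right) \sqrt{-434 + 671} = \left(331 - 738\right) \sqrt{237} = - 407 \sqrt{237}$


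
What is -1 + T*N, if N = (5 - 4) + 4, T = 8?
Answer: 39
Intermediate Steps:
N = 5 (N = 1 + 4 = 5)
-1 + T*N = -1 + 8*5 = -1 + 40 = 39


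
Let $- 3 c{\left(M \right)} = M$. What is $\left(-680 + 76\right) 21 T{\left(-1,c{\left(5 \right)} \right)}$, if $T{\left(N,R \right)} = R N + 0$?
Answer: $-21140$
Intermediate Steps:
$c{\left(M \right)} = - \frac{M}{3}$
$T{\left(N,R \right)} = N R$ ($T{\left(N,R \right)} = N R + 0 = N R$)
$\left(-680 + 76\right) 21 T{\left(-1,c{\left(5 \right)} \right)} = \left(-680 + 76\right) 21 \left(- \frac{\left(-1\right) 5}{3}\right) = - 604 \cdot 21 \left(\left(-1\right) \left(- \frac{5}{3}\right)\right) = - 604 \cdot 21 \cdot \frac{5}{3} = \left(-604\right) 35 = -21140$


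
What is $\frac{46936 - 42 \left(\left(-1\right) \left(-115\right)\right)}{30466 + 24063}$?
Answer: $\frac{42106}{54529} \approx 0.77218$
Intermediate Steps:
$\frac{46936 - 42 \left(\left(-1\right) \left(-115\right)\right)}{30466 + 24063} = \frac{46936 - 4830}{54529} = \left(46936 - 4830\right) \frac{1}{54529} = 42106 \cdot \frac{1}{54529} = \frac{42106}{54529}$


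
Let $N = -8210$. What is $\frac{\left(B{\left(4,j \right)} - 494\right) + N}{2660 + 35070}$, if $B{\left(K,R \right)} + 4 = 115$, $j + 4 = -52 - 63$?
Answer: $- \frac{8593}{37730} \approx -0.22775$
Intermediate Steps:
$j = -119$ ($j = -4 - 115 = -119$)
$B{\left(K,R \right)} = 111$ ($B{\left(K,R \right)} = -4 + 115 = 111$)
$\frac{\left(B{\left(4,j \right)} - 494\right) + N}{2660 + 35070} = \frac{\left(111 - 494\right) - 8210}{2660 + 35070} = \frac{\left(111 - 494\right) - 8210}{37730} = \left(-383 - 8210\right) \frac{1}{37730} = \left(-8593\right) \frac{1}{37730} = - \frac{8593}{37730}$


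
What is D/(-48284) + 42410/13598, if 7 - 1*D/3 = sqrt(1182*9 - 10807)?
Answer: 1023719441/328282916 + 39*I/48284 ≈ 3.1184 + 0.00080772*I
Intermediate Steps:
D = 21 - 39*I (D = 21 - 3*sqrt(1182*9 - 10807) = 21 - 3*sqrt(10638 - 10807) = 21 - 39*I ≈ 21.0 - 39.0*I)
D/(-48284) + 42410/13598 = (21 - 39*I)/(-48284) + 42410/13598 = (21 - 39*I)*(-1/48284) + 42410*(1/13598) = (-21/48284 + 39*I/48284) + 21205/6799 = 1023719441/328282916 + 39*I/48284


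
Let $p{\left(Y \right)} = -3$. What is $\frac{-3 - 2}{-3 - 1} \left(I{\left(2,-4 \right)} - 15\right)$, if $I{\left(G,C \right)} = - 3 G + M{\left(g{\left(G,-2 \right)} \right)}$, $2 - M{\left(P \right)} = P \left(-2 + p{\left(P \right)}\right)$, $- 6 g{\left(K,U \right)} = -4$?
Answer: $- \frac{235}{12} \approx -19.583$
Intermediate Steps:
$g{\left(K,U \right)} = \frac{2}{3}$ ($g{\left(K,U \right)} = \left(- \frac{1}{6}\right) \left(-4\right) = \frac{2}{3}$)
$M{\left(P \right)} = 2 + 5 P$ ($M{\left(P \right)} = 2 - P \left(-2 - 3\right) = 2 - P \left(-5\right) = 2 - - 5 P = 2 + 5 P$)
$I{\left(G,C \right)} = \frac{16}{3} - 3 G$ ($I{\left(G,C \right)} = - 3 G + \left(2 + 5 \cdot \frac{2}{3}\right) = - 3 G + \left(2 + \frac{10}{3}\right) = - 3 G + \frac{16}{3} = \frac{16}{3} - 3 G$)
$\frac{-3 - 2}{-3 - 1} \left(I{\left(2,-4 \right)} - 15\right) = \frac{-3 - 2}{-3 - 1} \left(\left(\frac{16}{3} - 6\right) - 15\right) = - \frac{5}{-4} \left(\left(\frac{16}{3} - 6\right) - 15\right) = \left(-5\right) \left(- \frac{1}{4}\right) \left(- \frac{2}{3} - 15\right) = \frac{5}{4} \left(- \frac{47}{3}\right) = - \frac{235}{12}$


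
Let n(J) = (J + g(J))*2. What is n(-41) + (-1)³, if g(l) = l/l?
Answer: -81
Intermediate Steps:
g(l) = 1
n(J) = 2 + 2*J (n(J) = (J + 1)*2 = (1 + J)*2 = 2 + 2*J)
n(-41) + (-1)³ = (2 + 2*(-41)) + (-1)³ = (2 - 82) - 1 = -80 - 1 = -81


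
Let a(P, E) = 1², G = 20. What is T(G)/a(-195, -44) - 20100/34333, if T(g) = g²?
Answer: 13713100/34333 ≈ 399.41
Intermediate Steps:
a(P, E) = 1
T(G)/a(-195, -44) - 20100/34333 = 20²/1 - 20100/34333 = 400*1 - 20100*1/34333 = 400 - 20100/34333 = 13713100/34333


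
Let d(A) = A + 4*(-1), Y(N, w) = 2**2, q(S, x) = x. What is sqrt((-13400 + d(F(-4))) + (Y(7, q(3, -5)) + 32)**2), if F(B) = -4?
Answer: 4*I*sqrt(757) ≈ 110.05*I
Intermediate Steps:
Y(N, w) = 4
d(A) = -4 + A (d(A) = A - 4 = -4 + A)
sqrt((-13400 + d(F(-4))) + (Y(7, q(3, -5)) + 32)**2) = sqrt((-13400 + (-4 - 4)) + (4 + 32)**2) = sqrt((-13400 - 8) + 36**2) = sqrt(-13408 + 1296) = sqrt(-12112) = 4*I*sqrt(757)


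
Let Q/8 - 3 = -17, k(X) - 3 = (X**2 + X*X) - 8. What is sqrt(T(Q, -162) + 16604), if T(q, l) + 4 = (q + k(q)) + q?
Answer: sqrt(41459) ≈ 203.61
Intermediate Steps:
k(X) = -5 + 2*X**2 (k(X) = 3 + ((X**2 + X*X) - 8) = 3 + ((X**2 + X**2) - 8) = 3 + (2*X**2 - 8) = 3 + (-8 + 2*X**2) = -5 + 2*X**2)
Q = -112 (Q = 24 + 8*(-17) = 24 - 136 = -112)
T(q, l) = -9 + 2*q + 2*q**2 (T(q, l) = -4 + ((q + (-5 + 2*q**2)) + q) = -4 + ((-5 + q + 2*q**2) + q) = -4 + (-5 + 2*q + 2*q**2) = -9 + 2*q + 2*q**2)
sqrt(T(Q, -162) + 16604) = sqrt((-9 + 2*(-112) + 2*(-112)**2) + 16604) = sqrt((-9 - 224 + 2*12544) + 16604) = sqrt((-9 - 224 + 25088) + 16604) = sqrt(24855 + 16604) = sqrt(41459)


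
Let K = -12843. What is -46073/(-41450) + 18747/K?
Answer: -20594179/59149150 ≈ -0.34817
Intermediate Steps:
-46073/(-41450) + 18747/K = -46073/(-41450) + 18747/(-12843) = -46073*(-1/41450) + 18747*(-1/12843) = 46073/41450 - 2083/1427 = -20594179/59149150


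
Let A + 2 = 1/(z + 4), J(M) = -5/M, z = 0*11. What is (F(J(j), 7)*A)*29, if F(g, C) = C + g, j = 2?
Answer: -1827/8 ≈ -228.38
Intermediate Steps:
z = 0
A = -7/4 (A = -2 + 1/(0 + 4) = -2 + 1/4 = -2 + ¼ = -7/4 ≈ -1.7500)
(F(J(j), 7)*A)*29 = ((7 - 5/2)*(-7/4))*29 = ((9/2)*(-7/4))*29 = -63/8*29 = -1827/8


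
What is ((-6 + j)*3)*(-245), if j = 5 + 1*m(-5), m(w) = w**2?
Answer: -17640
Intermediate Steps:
j = 30 (j = 5 + 1*(-5)**2 = 5 + 1*25 = 5 + 25 = 30)
((-6 + j)*3)*(-245) = ((-6 + 30)*3)*(-245) = (24*3)*(-245) = 72*(-245) = -17640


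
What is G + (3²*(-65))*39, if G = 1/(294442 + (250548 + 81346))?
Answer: -14289855839/626336 ≈ -22815.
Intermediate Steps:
G = 1/626336 (G = 1/(294442 + 331894) = 1/626336 ≈ 1.5966e-6)
G + (3²*(-65))*39 = 1/626336 + (3²*(-65))*39 = 1/626336 + (9*(-65))*39 = 1/626336 - 585*39 = 1/626336 - 22815 = -14289855839/626336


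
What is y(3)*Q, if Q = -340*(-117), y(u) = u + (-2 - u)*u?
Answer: -477360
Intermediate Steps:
y(u) = u + u*(-2 - u)
Q = 39780
y(3)*Q = -1*3*(1 + 3)*39780 = -1*3*4*39780 = -12*39780 = -477360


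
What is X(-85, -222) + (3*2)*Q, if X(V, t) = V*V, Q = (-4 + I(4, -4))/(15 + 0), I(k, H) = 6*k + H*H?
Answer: 36197/5 ≈ 7239.4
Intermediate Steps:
I(k, H) = H² + 6*k (I(k, H) = 6*k + H² = H² + 6*k)
Q = 12/5 (Q = (-4 + ((-4)² + 6*4))/(15 + 0) = (-4 + (16 + 24))/15 = (-4 + 40)*(1/15) = 36*(1/15) = 12/5 ≈ 2.4000)
X(V, t) = V²
X(-85, -222) + (3*2)*Q = (-85)² + (3*2)*(12/5) = 7225 + 6*(12/5) = 7225 + 72/5 = 36197/5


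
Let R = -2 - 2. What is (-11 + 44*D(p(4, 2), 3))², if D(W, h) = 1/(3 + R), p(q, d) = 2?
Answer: 3025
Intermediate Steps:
R = -4
D(W, h) = -1 (D(W, h) = 1/(3 - 4) = 1/(-1) = -1)
(-11 + 44*D(p(4, 2), 3))² = (-11 + 44*(-1))² = (-11 - 44)² = (-55)² = 3025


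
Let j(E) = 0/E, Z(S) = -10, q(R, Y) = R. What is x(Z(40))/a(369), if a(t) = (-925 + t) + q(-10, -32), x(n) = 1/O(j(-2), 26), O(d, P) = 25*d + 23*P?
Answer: -1/338468 ≈ -2.9545e-6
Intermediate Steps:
j(E) = 0
O(d, P) = 23*P + 25*d
x(n) = 1/598 (x(n) = 1/(23*26 + 25*0) = 1/(598 + 0) = 1/598)
a(t) = -935 + t (a(t) = (-925 + t) - 10 = -935 + t)
x(Z(40))/a(369) = 1/(598*(-935 + 369)) = (1/598)/(-566) = (1/598)*(-1/566) = -1/338468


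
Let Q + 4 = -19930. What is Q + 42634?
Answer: 22700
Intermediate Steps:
Q = -19934 (Q = -4 - 19930 = -19934)
Q + 42634 = -19934 + 42634 = 22700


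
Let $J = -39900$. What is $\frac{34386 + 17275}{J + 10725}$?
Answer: $- \frac{51661}{29175} \approx -1.7707$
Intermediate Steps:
$\frac{34386 + 17275}{J + 10725} = \frac{34386 + 17275}{-39900 + 10725} = \frac{51661}{-29175} = 51661 \left(- \frac{1}{29175}\right) = - \frac{51661}{29175}$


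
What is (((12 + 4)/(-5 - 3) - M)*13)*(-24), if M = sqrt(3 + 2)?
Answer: 624 + 312*sqrt(5) ≈ 1321.7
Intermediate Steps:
M = sqrt(5) ≈ 2.2361
(((12 + 4)/(-5 - 3) - M)*13)*(-24) = (((12 + 4)/(-5 - 3) - sqrt(5))*13)*(-24) = ((16/(-8) - sqrt(5))*13)*(-24) = ((16*(-1/8) - sqrt(5))*13)*(-24) = ((-2 - sqrt(5))*13)*(-24) = (-26 - 13*sqrt(5))*(-24) = 624 + 312*sqrt(5)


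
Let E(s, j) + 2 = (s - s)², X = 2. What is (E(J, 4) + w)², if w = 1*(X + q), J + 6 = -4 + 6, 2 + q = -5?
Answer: 49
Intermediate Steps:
q = -7 (q = -2 - 5 = -7)
J = -4 (J = -6 + (-4 + 6) = -6 + 2 = -4)
w = -5 (w = 1*(2 - 7) = 1*(-5) = -5)
E(s, j) = -2 (E(s, j) = -2 + (s - s)² = -2 + 0² = -2 + 0 = -2)
(E(J, 4) + w)² = (-2 - 5)² = (-7)² = 49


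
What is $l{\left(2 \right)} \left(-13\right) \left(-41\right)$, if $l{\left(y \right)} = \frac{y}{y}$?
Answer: $533$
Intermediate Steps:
$l{\left(y \right)} = 1$
$l{\left(2 \right)} \left(-13\right) \left(-41\right) = 1 \left(-13\right) \left(-41\right) = \left(-13\right) \left(-41\right) = 533$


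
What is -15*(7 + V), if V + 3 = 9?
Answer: -195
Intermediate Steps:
V = 6 (V = -3 + 9 = 6)
-15*(7 + V) = -15*(7 + 6) = -15*13 = -195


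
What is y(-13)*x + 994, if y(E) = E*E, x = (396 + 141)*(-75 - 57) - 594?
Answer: -12078788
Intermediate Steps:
x = -71478 (x = 537*(-132) - 594 = -70884 - 594 = -71478)
y(E) = E**2
y(-13)*x + 994 = (-13)**2*(-71478) + 994 = 169*(-71478) + 994 = -12079782 + 994 = -12078788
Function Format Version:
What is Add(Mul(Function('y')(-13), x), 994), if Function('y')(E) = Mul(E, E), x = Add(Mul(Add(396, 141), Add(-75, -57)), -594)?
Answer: -12078788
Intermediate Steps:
x = -71478 (x = Add(Mul(537, -132), -594) = Add(-70884, -594) = -71478)
Function('y')(E) = Pow(E, 2)
Add(Mul(Function('y')(-13), x), 994) = Add(Mul(Pow(-13, 2), -71478), 994) = Add(Mul(169, -71478), 994) = Add(-12079782, 994) = -12078788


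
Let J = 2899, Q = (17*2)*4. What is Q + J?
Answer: 3035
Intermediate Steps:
Q = 136 (Q = 34*4 = 136)
Q + J = 136 + 2899 = 3035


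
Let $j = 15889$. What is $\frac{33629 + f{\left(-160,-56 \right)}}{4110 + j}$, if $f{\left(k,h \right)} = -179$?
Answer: $\frac{33450}{19999} \approx 1.6726$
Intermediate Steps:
$\frac{33629 + f{\left(-160,-56 \right)}}{4110 + j} = \frac{33629 - 179}{4110 + 15889} = \frac{33450}{19999}$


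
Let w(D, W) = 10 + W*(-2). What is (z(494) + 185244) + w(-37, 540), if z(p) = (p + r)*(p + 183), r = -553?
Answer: 144231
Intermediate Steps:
w(D, W) = 10 - 2*W
z(p) = (-553 + p)*(183 + p) (z(p) = (p - 553)*(p + 183) = (-553 + p)*(183 + p))
(z(494) + 185244) + w(-37, 540) = ((-101199 + 494² - 370*494) + 185244) + (10 - 2*540) = ((-101199 + 244036 - 182780) + 185244) + (10 - 1080) = (-39943 + 185244) - 1070 = 145301 - 1070 = 144231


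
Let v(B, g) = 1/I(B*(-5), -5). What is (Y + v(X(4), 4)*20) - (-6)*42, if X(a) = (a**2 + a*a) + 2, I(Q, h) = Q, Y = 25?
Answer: 4707/17 ≈ 276.88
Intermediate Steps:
X(a) = 2 + 2*a**2 (X(a) = (a**2 + a**2) + 2 = 2*a**2 + 2 = 2 + 2*a**2)
v(B, g) = -1/(5*B) (v(B, g) = 1/(B*(-5)) = 1/(-5*B) = -1/(5*B))
(Y + v(X(4), 4)*20) - (-6)*42 = (25 - 1/(5*(2 + 2*4**2))*20) - (-6)*42 = (25 - 1/(5*(2 + 2*16))*20) - 1*(-252) = (25 - 1/(5*(2 + 32))*20) + 252 = (25 - 1/5/34*20) + 252 = (25 - 1/5*1/34*20) + 252 = (25 - 1/170*20) + 252 = (25 - 2/17) + 252 = 423/17 + 252 = 4707/17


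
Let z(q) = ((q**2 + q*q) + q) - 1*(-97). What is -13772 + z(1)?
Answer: -13672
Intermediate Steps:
z(q) = 97 + q + 2*q**2 (z(q) = ((q**2 + q**2) + q) + 97 = (2*q**2 + q) + 97 = (q + 2*q**2) + 97 = 97 + q + 2*q**2)
-13772 + z(1) = -13772 + (97 + 1 + 2*1**2) = -13772 + (97 + 1 + 2*1) = -13772 + (97 + 1 + 2) = -13772 + 100 = -13672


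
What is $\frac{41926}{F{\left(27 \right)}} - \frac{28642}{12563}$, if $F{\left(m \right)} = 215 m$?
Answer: $\frac{360449528}{72928215} \approx 4.9425$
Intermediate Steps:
$\frac{41926}{F{\left(27 \right)}} - \frac{28642}{12563} = \frac{41926}{215 \cdot 27} - \frac{28642}{12563} = \frac{41926}{5805} - \frac{28642}{12563} = \frac{360449528}{72928215}$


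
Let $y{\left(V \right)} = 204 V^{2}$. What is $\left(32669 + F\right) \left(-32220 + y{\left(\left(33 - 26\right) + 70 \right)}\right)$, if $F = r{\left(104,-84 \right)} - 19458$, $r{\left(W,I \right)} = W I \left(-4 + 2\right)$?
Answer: $36122973168$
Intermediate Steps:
$r{\left(W,I \right)} = - 2 I W$ ($r{\left(W,I \right)} = I W \left(-2\right) = - 2 I W$)
$F = -1986$ ($F = \left(-2\right) \left(-84\right) 104 - 19458 = 17472 - 19458 = -1986$)
$\left(32669 + F\right) \left(-32220 + y{\left(\left(33 - 26\right) + 70 \right)}\right) = \left(32669 - 1986\right) \left(-32220 + 204 \left(\left(33 - 26\right) + 70\right)^{2}\right) = 30683 \left(-32220 + 204 \left(7 + 70\right)^{2}\right) = 30683 \left(-32220 + 204 \cdot 77^{2}\right) = 30683 \left(-32220 + 204 \cdot 5929\right) = 30683 \left(-32220 + 1209516\right) = 30683 \cdot 1177296 = 36122973168$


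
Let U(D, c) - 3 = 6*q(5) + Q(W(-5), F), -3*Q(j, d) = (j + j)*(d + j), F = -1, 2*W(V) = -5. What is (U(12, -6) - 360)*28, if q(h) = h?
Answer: -27958/3 ≈ -9319.3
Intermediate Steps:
W(V) = -5/2 (W(V) = (½)*(-5) = -5/2)
Q(j, d) = -2*j*(d + j)/3 (Q(j, d) = -(j + j)*(d + j)/3 = -2*j*(d + j)/3)
U(D, c) = 163/6 (U(D, c) = 3 + (6*5 - ⅔*(-5/2)*(-1 - 5/2)) = 3 + (30 - ⅔*(-5/2)*(-7/2)) = 3 + (30 - 35/6) = 3 + 145/6 = 163/6)
(U(12, -6) - 360)*28 = (163/6 - 360)*28 = -1997/6*28 = -27958/3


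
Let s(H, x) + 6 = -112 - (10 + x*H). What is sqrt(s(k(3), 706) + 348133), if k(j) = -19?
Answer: sqrt(361419) ≈ 601.18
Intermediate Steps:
s(H, x) = -128 - H*x (s(H, x) = -6 + (-112 - (10 + x*H)) = -6 + (-112 - (10 + H*x)) = -6 + (-112 + (-10 - H*x)) = -6 + (-122 - H*x) = -128 - H*x)
sqrt(s(k(3), 706) + 348133) = sqrt((-128 - 1*(-19)*706) + 348133) = sqrt((-128 + 13414) + 348133) = sqrt(13286 + 348133) = sqrt(361419)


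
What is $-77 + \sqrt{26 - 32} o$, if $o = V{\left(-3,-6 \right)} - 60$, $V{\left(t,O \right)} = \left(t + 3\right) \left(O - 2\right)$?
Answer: $-77 - 60 i \sqrt{6} \approx -77.0 - 146.97 i$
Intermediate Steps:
$V{\left(t,O \right)} = \left(-2 + O\right) \left(3 + t\right)$ ($V{\left(t,O \right)} = \left(3 + t\right) \left(-2 + O\right) = \left(-2 + O\right) \left(3 + t\right)$)
$o = -60$ ($o = \left(-6 - -6 + 3 \left(-6\right) - -18\right) - 60 = \left(-6 + 6 - 18 + 18\right) - 60 = 0 - 60 = -60$)
$-77 + \sqrt{26 - 32} o = -77 + \sqrt{26 - 32} \left(-60\right) = -77 + \sqrt{-6} \left(-60\right) = -77 + i \sqrt{6} \left(-60\right) = -77 - 60 i \sqrt{6}$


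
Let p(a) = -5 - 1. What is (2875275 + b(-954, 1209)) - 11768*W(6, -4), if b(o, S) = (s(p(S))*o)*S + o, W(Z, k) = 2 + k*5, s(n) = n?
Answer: 10006461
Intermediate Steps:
p(a) = -6
W(Z, k) = 2 + 5*k
b(o, S) = o - 6*S*o (b(o, S) = (-6*o)*S + o = -6*S*o + o = o - 6*S*o)
(2875275 + b(-954, 1209)) - 11768*W(6, -4) = (2875275 - 954*(1 - 6*1209)) - 11768*(2 + 5*(-4)) = (2875275 - 954*(1 - 7254)) - 11768*(2 - 20) = (2875275 - 954*(-7253)) - 11768*(-18) = (2875275 + 6919362) + 211824 = 9794637 + 211824 = 10006461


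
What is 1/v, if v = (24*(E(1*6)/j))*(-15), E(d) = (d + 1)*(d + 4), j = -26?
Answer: 13/12600 ≈ 0.0010317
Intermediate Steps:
E(d) = (1 + d)*(4 + d)
v = 12600/13 (v = (24*((4 + (1*6)**2 + 5*(1*6))/(-26)))*(-15) = (24*((4 + 6**2 + 5*6)*(-1/26)))*(-15) = (24*((4 + 36 + 30)*(-1/26)))*(-15) = (24*(70*(-1/26)))*(-15) = (24*(-35/13))*(-15) = -840/13*(-15) = 12600/13 ≈ 969.23)
1/v = 1/(12600/13) = 13/12600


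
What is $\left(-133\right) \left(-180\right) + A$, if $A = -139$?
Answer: $23801$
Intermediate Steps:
$\left(-133\right) \left(-180\right) + A = \left(-133\right) \left(-180\right) - 139 = 23940 - 139 = 23801$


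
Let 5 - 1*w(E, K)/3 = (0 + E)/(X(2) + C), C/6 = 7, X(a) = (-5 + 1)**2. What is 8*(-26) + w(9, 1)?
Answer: -11221/58 ≈ -193.47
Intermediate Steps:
X(a) = 16 (X(a) = (-4)**2 = 16)
C = 42 (C = 6*7 = 42)
w(E, K) = 15 - 3*E/58 (w(E, K) = 15 - 3*(0 + E)/(16 + 42) = 15 - 3*E/58)
8*(-26) + w(9, 1) = 8*(-26) + (15 - 3/58*9) = -208 + (15 - 27/58) = -208 + 843/58 = -11221/58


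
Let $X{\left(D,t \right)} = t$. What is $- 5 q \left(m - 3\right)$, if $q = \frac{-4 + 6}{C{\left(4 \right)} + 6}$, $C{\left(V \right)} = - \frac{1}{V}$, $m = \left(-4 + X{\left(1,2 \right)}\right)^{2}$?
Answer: $- \frac{40}{23} \approx -1.7391$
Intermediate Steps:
$m = 4$ ($m = \left(-4 + 2\right)^{2} = \left(-2\right)^{2} = 4$)
$q = \frac{8}{23}$ ($q = \frac{-4 + 6}{- \frac{1}{4} + 6} = \frac{2}{\left(-1\right) \frac{1}{4} + 6} = \frac{2}{- \frac{1}{4} + 6} = \frac{2}{\frac{23}{4}} = 2 \cdot \frac{4}{23} = \frac{8}{23} \approx 0.34783$)
$- 5 q \left(m - 3\right) = \left(-5\right) \frac{8}{23} \left(4 - 3\right) = \left(- \frac{40}{23}\right) 1 = - \frac{40}{23}$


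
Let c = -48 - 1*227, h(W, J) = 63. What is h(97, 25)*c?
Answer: -17325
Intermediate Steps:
c = -275 (c = -48 - 227 = -275)
h(97, 25)*c = 63*(-275) = -17325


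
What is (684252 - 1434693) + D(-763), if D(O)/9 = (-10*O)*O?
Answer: -53145651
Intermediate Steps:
D(O) = -90*O² (D(O) = 9*((-10*O)*O) = 9*(-10*O²) = -90*O²)
(684252 - 1434693) + D(-763) = (684252 - 1434693) - 90*(-763)² = -750441 - 90*582169 = -750441 - 52395210 = -53145651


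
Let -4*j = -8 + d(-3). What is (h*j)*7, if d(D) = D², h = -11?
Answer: 77/4 ≈ 19.250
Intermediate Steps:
j = -¼ (j = -(-8 + (-3)²)/4 = -(-8 + 9)/4 = -¼*1 = -¼ ≈ -0.25000)
(h*j)*7 = -11*(-¼)*7 = (11/4)*7 = 77/4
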